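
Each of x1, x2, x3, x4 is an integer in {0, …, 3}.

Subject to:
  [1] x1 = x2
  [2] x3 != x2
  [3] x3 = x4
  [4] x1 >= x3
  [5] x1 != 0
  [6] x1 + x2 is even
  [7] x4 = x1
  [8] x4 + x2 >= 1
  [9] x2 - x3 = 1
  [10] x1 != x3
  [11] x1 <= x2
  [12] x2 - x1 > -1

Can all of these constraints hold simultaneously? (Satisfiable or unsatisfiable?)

From constraints 1, 3, and 7, x3 = x4 = x1 = x2, so x3 = x2. But constraint 2 says x3 ≠ x2. Contradiction.

Unsatisfiable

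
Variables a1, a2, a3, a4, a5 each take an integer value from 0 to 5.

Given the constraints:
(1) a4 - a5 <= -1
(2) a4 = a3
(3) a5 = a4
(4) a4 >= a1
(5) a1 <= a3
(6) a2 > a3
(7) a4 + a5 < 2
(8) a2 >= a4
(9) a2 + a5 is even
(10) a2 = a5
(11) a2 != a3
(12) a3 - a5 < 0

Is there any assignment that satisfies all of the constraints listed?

Unsatisfiable

From constraints 2, 3, and 10, a2 = a5 = a4 = a3, so a2 = a3. But constraint 11 says a2 ≠ a3. Contradiction.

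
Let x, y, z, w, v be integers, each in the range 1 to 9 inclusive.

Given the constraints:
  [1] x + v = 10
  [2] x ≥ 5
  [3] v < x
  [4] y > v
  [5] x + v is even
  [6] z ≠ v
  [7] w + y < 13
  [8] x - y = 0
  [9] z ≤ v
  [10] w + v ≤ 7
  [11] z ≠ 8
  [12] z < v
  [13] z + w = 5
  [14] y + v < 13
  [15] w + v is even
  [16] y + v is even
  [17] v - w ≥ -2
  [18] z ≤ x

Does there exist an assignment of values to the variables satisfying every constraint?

One satisfying assignment is x = 8, y = 8, z = 1, w = 4, v = 2.
For the less obvious constraints — constraint 1: x + v = 10; constraint 7: w + y = 12; constraint 8: x - y = 0 — and the others hold by inspection.

Satisfiable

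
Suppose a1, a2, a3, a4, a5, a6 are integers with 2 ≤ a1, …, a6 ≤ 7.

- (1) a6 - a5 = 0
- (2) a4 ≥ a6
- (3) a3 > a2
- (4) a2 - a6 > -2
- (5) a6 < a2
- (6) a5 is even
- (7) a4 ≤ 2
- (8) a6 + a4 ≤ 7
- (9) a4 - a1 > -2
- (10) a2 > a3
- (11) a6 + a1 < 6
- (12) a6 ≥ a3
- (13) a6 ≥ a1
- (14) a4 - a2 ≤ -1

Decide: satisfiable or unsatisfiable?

Unsatisfiable

Constraints 2, 3, 12, and 14 give a3 ≤ a6, a6 ≤ a4, a4 < a2, a2 < a3. Chaining: a3 ≤ a6 ≤ a4 < a2 < a3, which forces a3 < a3 — impossible.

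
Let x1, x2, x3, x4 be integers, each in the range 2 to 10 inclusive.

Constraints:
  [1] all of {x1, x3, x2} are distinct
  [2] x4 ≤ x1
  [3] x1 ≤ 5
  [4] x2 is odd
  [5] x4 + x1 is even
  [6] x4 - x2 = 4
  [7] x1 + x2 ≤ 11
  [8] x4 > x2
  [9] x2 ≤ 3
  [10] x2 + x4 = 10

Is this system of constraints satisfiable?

Unsatisfiable

From constraint 9: x2 ≤ 3. From constraints 2 and 3: x4 ≤ x1 ≤ 5. Hence x2 + x4 ≤ 8. But constraint 10 requires x2 + x4 = 10, and 10 > 8. Contradiction.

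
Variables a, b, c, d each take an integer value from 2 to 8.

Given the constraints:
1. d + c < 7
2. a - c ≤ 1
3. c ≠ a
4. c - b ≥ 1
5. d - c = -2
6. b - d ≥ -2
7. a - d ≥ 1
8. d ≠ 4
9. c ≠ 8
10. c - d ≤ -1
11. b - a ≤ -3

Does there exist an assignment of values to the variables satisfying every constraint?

Constraints 2, 6, 10, and 11 give a − b ≥ 3, b − d ≥ -2, d − c ≥ 1, c − a ≥ -1.
Adding all 4 inequalities: the left sides telescope to 0, and the right sides sum to 3 + (-2) + 1 + (-1) = 1. So 0 ≥ 1, which is false.

Unsatisfiable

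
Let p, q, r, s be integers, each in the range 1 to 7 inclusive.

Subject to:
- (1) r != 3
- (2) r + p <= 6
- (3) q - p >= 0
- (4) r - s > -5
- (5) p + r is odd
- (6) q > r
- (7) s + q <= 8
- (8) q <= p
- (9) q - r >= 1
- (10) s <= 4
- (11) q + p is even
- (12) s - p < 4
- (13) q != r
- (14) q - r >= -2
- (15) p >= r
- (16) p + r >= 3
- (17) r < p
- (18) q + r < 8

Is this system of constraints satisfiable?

Take p = 3, q = 3, r = 2, s = 4. Then constraint 2: r + p = 5; constraint 3: q - p = 0, and every other listed constraint is also met.

Satisfiable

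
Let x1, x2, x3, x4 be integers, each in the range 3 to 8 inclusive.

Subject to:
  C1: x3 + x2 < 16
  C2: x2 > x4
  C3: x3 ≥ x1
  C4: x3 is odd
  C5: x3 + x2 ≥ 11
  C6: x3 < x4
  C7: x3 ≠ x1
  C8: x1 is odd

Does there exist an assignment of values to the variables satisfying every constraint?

Satisfiable

Take x1 = 3, x2 = 8, x3 = 5, x4 = 7. Then constraint 1: x3 + x2 = 13; constraint 5: x3 + x2 = 13, and every other listed constraint is also met.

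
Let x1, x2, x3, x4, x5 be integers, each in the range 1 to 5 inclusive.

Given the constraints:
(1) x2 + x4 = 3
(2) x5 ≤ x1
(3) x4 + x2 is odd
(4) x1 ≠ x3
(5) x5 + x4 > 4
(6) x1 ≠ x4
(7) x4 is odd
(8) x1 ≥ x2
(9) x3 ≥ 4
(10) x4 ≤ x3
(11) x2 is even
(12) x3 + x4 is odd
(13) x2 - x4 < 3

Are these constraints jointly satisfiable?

The assignment x1 = 5, x2 = 2, x3 = 4, x4 = 1, x5 = 5 works:
  constraint 1 holds since x2 + x4 = 3.
  constraint 5 holds since x5 + x4 = 6.
  constraint 13 holds since x2 - x4 = 1.
The rest check out directly.

Satisfiable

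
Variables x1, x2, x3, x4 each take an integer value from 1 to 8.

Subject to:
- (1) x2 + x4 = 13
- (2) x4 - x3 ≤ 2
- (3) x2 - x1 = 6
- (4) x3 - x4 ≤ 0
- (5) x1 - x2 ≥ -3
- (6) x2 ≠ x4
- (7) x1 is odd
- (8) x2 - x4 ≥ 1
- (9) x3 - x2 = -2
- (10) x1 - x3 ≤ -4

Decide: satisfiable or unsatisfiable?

Unsatisfiable

Constraints 4, 5, 8, and 10 give x3 − x1 ≥ 4, x1 − x2 ≥ -3, x2 − x4 ≥ 1, x4 − x3 ≥ 0.
Adding all 4 inequalities: the left sides telescope to 0, and the right sides sum to 4 + (-3) + 1 + 0 = 2. So 0 ≥ 2, which is false.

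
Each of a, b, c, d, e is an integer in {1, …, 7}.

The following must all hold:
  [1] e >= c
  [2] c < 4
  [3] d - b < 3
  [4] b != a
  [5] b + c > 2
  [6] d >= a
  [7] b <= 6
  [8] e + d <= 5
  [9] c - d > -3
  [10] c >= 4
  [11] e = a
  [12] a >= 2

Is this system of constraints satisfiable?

From constraints 1 and 10: e ≥ c ≥ 4. From constraints 6 and 12: d ≥ a ≥ 2. Hence e + d ≥ 6. But constraint 8 requires e + d ≤ 5, and 5 < 6. Contradiction.

Unsatisfiable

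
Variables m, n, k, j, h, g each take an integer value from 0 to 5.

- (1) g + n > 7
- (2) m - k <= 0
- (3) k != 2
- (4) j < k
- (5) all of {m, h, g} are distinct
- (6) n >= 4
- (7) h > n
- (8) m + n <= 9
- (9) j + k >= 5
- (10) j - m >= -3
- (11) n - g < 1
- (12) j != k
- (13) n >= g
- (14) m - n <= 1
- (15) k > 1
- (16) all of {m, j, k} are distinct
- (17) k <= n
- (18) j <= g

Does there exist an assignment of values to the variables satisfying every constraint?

Satisfiable

Try m = 3, n = 4, k = 4, j = 1, h = 5, g = 4.
Check constraint 1: g + n = 8; constraint 2: m - k = -1; constraint 8: m + n = 7. The remaining constraints are straightforward to verify.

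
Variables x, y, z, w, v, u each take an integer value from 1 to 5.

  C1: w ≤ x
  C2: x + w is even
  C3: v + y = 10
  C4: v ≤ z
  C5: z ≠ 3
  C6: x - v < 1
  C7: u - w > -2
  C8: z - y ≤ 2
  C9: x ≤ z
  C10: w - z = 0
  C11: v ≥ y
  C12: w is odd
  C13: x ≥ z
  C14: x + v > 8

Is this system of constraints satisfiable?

Satisfiable

Take x = 5, y = 5, z = 5, w = 5, v = 5, u = 4. Then constraint 3: v + y = 10; constraint 6: x - v = 0; constraint 7: u - w = -1, and every other listed constraint is also met.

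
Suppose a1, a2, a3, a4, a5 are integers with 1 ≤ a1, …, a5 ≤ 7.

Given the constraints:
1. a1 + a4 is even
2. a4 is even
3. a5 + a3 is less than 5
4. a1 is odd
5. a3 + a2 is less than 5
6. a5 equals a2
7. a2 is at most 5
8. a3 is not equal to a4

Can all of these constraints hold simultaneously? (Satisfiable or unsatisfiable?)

Constraint 4 makes a1 odd and constraint 2 makes a4 even, so a1 + a4 must be odd. Constraint 1 says a1 + a4 is even — contradiction.

Unsatisfiable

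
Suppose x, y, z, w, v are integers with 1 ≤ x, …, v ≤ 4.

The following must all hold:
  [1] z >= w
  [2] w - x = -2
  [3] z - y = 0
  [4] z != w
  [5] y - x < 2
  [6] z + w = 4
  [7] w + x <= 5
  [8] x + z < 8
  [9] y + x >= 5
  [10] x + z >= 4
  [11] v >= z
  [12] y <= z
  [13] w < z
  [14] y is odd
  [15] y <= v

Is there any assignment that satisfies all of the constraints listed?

Satisfiable

One satisfying assignment is x = 3, y = 3, z = 3, w = 1, v = 3.
For the less obvious constraints — constraint 2: w - x = -2; constraint 3: z - y = 0; constraint 5: y - x = 0 — and the others hold by inspection.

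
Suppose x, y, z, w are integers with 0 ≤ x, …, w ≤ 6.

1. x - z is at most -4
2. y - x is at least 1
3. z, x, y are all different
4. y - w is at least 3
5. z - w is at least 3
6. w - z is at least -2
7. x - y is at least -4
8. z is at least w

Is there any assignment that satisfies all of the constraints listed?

Constraints 1, 4, 6, and 7 give x − y ≥ -4, y − w ≥ 3, w − z ≥ -2, z − x ≥ 4.
Adding all 4 inequalities: the left sides telescope to 0, and the right sides sum to (-4) + 3 + (-2) + 4 = 1. So 0 ≥ 1, which is false.

Unsatisfiable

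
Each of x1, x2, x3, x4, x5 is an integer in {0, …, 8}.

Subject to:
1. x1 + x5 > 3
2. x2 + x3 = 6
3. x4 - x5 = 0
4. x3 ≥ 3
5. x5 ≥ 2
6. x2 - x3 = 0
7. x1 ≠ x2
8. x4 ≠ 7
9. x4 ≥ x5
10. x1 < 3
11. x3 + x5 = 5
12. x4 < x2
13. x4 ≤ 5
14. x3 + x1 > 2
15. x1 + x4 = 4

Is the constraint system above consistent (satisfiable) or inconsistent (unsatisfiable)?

The assignment x1 = 2, x2 = 3, x3 = 3, x4 = 2, x5 = 2 works:
  constraint 1 holds since x1 + x5 = 4.
  constraint 2 holds since x2 + x3 = 6.
  constraint 3 holds since x4 - x5 = 0.
The rest check out directly.

Satisfiable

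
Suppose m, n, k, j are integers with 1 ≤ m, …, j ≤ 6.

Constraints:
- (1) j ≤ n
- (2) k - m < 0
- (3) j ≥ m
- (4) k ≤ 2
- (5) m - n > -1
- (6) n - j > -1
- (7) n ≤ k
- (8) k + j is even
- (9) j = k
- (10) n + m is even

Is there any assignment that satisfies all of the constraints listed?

Unsatisfiable

Constraints 1, 2, 3, and 7 give k < m, m ≤ j, j ≤ n, n ≤ k. Chaining: k < m ≤ j ≤ n ≤ k, which forces k < k — impossible.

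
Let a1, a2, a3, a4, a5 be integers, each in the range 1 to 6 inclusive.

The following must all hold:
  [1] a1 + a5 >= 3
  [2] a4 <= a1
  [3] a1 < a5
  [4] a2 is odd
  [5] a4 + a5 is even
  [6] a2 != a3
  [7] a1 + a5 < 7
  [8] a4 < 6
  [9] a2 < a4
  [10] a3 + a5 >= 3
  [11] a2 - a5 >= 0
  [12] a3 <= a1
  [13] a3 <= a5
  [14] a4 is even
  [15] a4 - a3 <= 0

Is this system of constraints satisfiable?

Unsatisfiable

Constraints 3, 9, 11, 12, and 15 give a1 < a5, a5 ≤ a2, a2 < a4, a4 ≤ a3, a3 ≤ a1. Chaining: a1 < a5 ≤ a2 < a4 ≤ a3 ≤ a1, which forces a1 < a1 — impossible.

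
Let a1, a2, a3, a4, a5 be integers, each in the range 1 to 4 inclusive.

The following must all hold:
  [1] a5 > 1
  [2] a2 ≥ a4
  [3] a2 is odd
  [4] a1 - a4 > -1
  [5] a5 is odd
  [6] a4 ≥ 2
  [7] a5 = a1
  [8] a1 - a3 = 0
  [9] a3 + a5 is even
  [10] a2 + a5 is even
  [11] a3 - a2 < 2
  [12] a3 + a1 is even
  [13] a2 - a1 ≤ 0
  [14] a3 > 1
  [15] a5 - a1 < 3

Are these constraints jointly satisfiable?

Satisfiable

One satisfying assignment is a1 = 3, a2 = 3, a3 = 3, a4 = 3, a5 = 3.
For the less obvious constraints — constraint 4: a1 - a4 = 0; constraint 8: a1 - a3 = 0; constraint 11: a3 - a2 = 0 — and the others hold by inspection.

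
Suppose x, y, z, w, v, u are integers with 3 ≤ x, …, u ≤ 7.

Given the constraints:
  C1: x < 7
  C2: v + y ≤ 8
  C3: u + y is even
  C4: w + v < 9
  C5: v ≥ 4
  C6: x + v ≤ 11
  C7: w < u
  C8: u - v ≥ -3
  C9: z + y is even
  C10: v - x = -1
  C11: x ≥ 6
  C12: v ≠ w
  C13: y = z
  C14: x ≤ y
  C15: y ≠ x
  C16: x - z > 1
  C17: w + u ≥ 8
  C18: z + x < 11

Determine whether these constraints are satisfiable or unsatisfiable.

Unsatisfiable

From constraint 5: v ≥ 4. From constraints 11 and 14: y ≥ x ≥ 6. Hence v + y ≥ 10. But constraint 2 requires v + y ≤ 8, and 8 < 10. Contradiction.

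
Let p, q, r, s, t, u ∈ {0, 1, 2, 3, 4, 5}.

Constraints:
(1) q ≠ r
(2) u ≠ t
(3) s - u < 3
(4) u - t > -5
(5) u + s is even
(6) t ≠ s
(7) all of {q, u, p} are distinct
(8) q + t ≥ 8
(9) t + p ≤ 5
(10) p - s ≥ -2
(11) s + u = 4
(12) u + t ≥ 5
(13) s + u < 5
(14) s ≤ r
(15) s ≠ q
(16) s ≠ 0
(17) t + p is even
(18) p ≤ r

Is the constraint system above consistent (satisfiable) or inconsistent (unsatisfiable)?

Try p = 0, q = 4, r = 3, s = 2, t = 4, u = 2.
Check constraint 3: s - u = 0; constraint 4: u - t = -2. The remaining constraints are straightforward to verify.

Satisfiable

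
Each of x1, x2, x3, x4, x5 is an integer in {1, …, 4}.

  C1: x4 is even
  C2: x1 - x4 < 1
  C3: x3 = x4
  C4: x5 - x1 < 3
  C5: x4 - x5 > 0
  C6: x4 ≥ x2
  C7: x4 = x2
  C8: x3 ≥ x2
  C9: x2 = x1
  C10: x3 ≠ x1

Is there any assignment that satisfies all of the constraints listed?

From constraints 3, 7, and 9, x3 = x4 = x2 = x1, so x3 = x1. But constraint 10 says x3 ≠ x1. Contradiction.

Unsatisfiable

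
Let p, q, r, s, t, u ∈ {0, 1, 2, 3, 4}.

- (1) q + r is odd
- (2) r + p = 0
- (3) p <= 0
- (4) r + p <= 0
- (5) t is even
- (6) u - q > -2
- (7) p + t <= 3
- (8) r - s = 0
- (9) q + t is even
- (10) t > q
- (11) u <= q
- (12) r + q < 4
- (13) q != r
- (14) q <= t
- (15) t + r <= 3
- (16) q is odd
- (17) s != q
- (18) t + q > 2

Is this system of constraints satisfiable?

Unsatisfiable

Constraint 16 makes q odd and constraint 5 makes t even, so q + t must be odd. Constraint 9 says q + t is even — contradiction.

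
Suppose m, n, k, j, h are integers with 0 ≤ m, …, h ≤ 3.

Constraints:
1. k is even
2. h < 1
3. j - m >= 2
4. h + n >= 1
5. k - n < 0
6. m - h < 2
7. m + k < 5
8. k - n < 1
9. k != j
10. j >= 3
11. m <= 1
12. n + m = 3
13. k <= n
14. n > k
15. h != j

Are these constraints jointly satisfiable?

Try m = 0, n = 3, k = 2, j = 3, h = 0.
Check constraint 3: j - m = 3; constraint 4: h + n = 3. The remaining constraints are straightforward to verify.

Satisfiable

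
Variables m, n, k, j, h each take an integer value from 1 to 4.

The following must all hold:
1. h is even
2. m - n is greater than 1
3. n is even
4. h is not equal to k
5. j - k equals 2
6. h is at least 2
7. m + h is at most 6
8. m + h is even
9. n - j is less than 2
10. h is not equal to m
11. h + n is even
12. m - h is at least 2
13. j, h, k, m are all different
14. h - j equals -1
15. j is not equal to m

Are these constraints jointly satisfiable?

Take m = 4, n = 2, k = 1, j = 3, h = 2. Then constraint 2: m - n = 2; constraint 5: j - k = 2; constraint 7: m + h = 6, and every other listed constraint is also met.

Satisfiable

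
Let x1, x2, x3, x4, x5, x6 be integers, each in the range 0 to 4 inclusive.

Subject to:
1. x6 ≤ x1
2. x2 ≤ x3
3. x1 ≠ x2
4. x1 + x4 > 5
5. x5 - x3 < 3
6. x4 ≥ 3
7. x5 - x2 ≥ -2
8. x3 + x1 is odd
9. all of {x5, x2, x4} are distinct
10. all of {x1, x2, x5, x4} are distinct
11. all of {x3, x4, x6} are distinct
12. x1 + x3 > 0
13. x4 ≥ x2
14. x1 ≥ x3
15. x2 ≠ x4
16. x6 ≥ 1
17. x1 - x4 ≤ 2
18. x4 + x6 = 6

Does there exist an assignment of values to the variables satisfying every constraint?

Satisfiable

Setting (x1, x2, x3, x4, x5, x6) = (3, 0, 0, 4, 1, 2) satisfies everything: constraint 4: x1 + x4 = 7; constraint 5: x5 - x3 = 1, and the others follow.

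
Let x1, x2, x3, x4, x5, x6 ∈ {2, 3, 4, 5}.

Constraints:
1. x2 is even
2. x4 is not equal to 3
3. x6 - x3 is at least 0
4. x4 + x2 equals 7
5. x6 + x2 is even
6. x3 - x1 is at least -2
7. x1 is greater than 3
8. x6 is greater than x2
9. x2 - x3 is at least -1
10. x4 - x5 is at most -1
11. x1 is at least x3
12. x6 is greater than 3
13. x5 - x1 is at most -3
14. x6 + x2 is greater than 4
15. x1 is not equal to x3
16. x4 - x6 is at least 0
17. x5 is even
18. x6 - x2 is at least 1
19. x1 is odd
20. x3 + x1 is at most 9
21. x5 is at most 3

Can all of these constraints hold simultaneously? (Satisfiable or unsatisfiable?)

Unsatisfiable

Constraints 6, 9, 10, 13, 16, and 18 give x5 − x4 ≥ 1, x4 − x6 ≥ 0, x6 − x2 ≥ 1, x2 − x3 ≥ -1, x3 − x1 ≥ -2, x1 − x5 ≥ 3.
Adding all 6 inequalities: the left sides telescope to 0, and the right sides sum to 1 + 0 + 1 + (-1) + (-2) + 3 = 2. So 0 ≥ 2, which is false.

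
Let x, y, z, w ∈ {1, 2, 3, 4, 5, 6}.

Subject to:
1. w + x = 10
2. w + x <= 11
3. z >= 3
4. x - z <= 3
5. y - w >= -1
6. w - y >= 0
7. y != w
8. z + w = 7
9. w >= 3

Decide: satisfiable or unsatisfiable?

One satisfying assignment is x = 6, y = 3, z = 3, w = 4.
For the less obvious constraints — constraint 1: w + x = 10; constraint 2: w + x = 10 — and the others hold by inspection.

Satisfiable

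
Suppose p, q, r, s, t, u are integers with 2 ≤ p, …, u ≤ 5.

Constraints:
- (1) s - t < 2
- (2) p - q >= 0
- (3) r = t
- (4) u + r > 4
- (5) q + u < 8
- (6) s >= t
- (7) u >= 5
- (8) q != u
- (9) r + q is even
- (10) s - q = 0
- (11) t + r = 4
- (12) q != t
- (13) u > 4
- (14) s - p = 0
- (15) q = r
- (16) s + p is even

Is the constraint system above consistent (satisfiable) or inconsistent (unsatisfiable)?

From constraints 3 and 15, q = r = t, so q = t. But constraint 12 says q ≠ t. Contradiction.

Unsatisfiable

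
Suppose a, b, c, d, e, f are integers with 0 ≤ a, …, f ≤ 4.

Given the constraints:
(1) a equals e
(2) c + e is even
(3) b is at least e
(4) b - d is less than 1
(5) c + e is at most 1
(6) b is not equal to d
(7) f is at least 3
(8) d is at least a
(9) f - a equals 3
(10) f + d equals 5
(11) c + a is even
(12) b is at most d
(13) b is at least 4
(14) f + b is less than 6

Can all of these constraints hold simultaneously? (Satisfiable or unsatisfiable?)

Unsatisfiable

From constraint 7: f ≥ 3. From constraints 12 and 13: d ≥ b ≥ 4. Hence f + d ≥ 7. But constraint 10 requires f + d = 5, and 5 < 7. Contradiction.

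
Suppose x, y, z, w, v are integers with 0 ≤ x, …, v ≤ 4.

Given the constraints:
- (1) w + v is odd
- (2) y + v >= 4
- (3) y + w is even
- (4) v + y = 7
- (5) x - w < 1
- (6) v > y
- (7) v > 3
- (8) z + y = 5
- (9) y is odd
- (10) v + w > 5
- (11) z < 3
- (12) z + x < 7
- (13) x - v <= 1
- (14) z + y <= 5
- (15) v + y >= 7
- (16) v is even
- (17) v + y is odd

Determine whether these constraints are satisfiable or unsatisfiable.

Satisfiable

Take x = 3, y = 3, z = 2, w = 3, v = 4. Then constraint 2: y + v = 7; constraint 4: v + y = 7, and every other listed constraint is also met.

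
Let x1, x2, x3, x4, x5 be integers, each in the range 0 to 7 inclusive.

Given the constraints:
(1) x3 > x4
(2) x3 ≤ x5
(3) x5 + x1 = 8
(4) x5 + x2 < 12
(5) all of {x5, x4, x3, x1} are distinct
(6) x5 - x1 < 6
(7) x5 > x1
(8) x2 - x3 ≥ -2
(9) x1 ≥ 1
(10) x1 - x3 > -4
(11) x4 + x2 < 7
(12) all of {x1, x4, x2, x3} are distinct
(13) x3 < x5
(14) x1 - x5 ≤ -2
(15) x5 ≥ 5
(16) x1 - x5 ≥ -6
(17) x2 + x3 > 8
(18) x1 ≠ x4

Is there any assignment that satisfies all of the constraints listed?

Satisfiable

The assignment x1 = 2, x2 = 5, x3 = 4, x4 = 0, x5 = 6 works:
  constraint 3 holds since x5 + x1 = 8.
  constraint 4 holds since x5 + x2 = 11.
  constraint 6 holds since x5 - x1 = 4.
The rest check out directly.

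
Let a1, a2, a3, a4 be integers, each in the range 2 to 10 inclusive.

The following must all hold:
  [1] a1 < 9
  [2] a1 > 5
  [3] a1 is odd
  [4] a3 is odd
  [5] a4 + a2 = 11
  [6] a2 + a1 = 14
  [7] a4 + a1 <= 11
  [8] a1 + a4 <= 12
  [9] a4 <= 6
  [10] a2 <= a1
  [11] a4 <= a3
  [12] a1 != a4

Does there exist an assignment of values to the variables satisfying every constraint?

Satisfiable

Setting (a1, a2, a3, a4) = (7, 7, 5, 4) satisfies everything: constraint 5: a4 + a2 = 11; constraint 6: a2 + a1 = 14, and the others follow.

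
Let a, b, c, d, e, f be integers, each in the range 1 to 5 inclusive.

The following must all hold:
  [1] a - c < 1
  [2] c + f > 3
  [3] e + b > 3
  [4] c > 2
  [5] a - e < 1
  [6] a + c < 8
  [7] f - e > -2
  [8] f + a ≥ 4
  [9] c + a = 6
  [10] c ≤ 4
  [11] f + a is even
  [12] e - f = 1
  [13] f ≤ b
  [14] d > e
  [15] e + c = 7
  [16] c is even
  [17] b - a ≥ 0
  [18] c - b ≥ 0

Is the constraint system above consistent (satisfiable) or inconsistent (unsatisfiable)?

Take a = 2, b = 3, c = 4, d = 5, e = 3, f = 2. Then constraint 1: a - c = -2; constraint 2: c + f = 6, and every other listed constraint is also met.

Satisfiable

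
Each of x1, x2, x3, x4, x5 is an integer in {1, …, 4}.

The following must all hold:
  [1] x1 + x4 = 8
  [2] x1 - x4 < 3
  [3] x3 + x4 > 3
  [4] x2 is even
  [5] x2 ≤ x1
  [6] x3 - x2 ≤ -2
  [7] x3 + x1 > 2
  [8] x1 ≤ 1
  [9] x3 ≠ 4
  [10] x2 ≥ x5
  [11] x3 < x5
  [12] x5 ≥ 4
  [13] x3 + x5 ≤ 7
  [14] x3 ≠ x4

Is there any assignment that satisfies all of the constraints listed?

Unsatisfiable

From constraints 10 and 12: x2 ≥ x5 and x5 ≥ 4, so x2 ≥ 4. From constraints 5 and 8: x2 ≤ x1 and x1 ≤ 1, so x2 ≤ 1. But 1 < 4, so no value of x2 works.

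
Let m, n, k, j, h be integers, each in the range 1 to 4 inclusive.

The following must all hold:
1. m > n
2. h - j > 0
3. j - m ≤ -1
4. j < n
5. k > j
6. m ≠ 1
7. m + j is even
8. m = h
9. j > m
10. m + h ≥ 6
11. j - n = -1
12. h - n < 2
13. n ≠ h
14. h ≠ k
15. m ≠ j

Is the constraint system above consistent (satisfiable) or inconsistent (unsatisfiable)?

Unsatisfiable

Constraints 1, 4, and 9 give j < n, n < m, m < j. Chaining: j < n < m < j, which forces j < j — impossible.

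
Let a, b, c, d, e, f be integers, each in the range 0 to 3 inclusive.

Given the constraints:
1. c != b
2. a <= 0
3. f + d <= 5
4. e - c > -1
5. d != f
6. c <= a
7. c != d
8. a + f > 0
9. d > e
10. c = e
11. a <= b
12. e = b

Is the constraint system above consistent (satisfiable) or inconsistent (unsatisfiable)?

From constraints 10 and 12, c = e = b, so c = b. But constraint 1 says c ≠ b. Contradiction.

Unsatisfiable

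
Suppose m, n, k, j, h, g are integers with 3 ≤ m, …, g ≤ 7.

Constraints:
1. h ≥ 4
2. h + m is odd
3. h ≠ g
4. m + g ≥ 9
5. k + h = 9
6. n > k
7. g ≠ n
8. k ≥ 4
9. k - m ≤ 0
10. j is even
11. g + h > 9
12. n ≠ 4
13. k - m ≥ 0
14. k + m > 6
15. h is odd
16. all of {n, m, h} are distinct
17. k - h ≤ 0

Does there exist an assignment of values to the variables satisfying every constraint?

Take m = 4, n = 6, k = 4, j = 4, h = 5, g = 7. Then constraint 4: m + g = 11; constraint 5: k + h = 9; constraint 9: k - m = 0, and every other listed constraint is also met.

Satisfiable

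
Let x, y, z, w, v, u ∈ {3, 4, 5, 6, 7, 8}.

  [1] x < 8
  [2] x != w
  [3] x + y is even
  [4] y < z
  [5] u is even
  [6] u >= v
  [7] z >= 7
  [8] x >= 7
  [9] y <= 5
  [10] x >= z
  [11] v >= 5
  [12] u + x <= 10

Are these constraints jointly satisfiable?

From constraints 6 and 11: u ≥ v ≥ 5. From constraints 7 and 10: x ≥ z ≥ 7. Hence u + x ≥ 12. But constraint 12 requires u + x ≤ 10, and 10 < 12. Contradiction.

Unsatisfiable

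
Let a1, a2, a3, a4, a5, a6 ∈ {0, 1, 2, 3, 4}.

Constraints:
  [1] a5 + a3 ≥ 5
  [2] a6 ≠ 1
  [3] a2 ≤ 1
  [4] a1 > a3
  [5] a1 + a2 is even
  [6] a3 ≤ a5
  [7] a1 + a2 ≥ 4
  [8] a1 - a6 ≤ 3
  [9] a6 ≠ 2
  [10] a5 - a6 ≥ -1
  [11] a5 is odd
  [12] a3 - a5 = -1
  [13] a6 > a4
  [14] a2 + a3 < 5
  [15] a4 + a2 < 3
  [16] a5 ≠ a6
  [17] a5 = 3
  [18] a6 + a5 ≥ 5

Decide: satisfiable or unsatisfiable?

The assignment a1 = 4, a2 = 0, a3 = 2, a4 = 2, a5 = 3, a6 = 4 works:
  constraint 1 holds since a5 + a3 = 5.
  constraint 7 holds since a1 + a2 = 4.
  constraint 8 holds since a1 - a6 = 0.
The rest check out directly.

Satisfiable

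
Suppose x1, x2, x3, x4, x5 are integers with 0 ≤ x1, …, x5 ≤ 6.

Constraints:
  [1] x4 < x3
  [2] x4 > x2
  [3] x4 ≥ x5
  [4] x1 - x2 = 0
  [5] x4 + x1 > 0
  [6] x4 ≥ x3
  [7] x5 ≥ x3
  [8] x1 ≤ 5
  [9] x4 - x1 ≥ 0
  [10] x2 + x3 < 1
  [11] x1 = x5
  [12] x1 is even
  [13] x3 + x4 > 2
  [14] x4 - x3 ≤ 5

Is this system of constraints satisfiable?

Constraints 1, 3, and 7 give x3 ≤ x5, x5 ≤ x4, x4 < x3. Chaining: x3 ≤ x5 ≤ x4 < x3, which forces x3 < x3 — impossible.

Unsatisfiable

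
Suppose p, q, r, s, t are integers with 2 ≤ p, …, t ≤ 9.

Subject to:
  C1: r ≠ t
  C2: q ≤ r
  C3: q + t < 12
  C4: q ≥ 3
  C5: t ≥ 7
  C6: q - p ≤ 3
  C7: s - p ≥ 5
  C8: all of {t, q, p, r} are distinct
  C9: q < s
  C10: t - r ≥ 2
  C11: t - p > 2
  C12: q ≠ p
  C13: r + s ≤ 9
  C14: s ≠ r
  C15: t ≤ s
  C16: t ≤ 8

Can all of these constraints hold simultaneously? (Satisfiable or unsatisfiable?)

Unsatisfiable

From constraints 2 and 4: r ≥ q ≥ 3. From constraints 5 and 15: s ≥ t ≥ 7. Hence r + s ≥ 10. But constraint 13 requires r + s ≤ 9, and 9 < 10. Contradiction.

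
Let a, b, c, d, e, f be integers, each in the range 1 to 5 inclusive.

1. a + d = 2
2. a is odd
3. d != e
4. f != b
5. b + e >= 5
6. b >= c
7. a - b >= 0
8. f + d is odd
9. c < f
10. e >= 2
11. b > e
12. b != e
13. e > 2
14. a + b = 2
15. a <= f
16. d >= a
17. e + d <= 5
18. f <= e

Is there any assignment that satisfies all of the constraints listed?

Constraints 7, 11, 15, and 18 give b ≤ a, a ≤ f, f ≤ e, e < b. Chaining: b ≤ a ≤ f ≤ e < b, which forces b < b — impossible.

Unsatisfiable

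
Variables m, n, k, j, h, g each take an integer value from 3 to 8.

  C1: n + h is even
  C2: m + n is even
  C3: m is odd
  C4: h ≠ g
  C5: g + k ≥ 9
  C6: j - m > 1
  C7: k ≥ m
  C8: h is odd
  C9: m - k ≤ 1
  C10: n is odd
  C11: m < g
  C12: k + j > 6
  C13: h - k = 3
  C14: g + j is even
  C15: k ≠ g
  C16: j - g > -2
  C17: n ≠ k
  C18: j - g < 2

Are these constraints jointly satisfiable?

Satisfiable

The assignment m = 3, n = 5, k = 4, j = 5, h = 7, g = 5 works:
  constraint 5 holds since g + k = 9.
  constraint 6 holds since j - m = 2.
The rest check out directly.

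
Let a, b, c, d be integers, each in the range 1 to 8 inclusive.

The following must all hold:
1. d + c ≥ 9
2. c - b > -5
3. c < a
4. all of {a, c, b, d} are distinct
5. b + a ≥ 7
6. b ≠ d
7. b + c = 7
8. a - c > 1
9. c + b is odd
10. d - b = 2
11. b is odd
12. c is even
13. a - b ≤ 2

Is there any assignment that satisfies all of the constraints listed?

Satisfiable

Setting (a, b, c, d) = (4, 5, 2, 7) satisfies everything: constraint 1: d + c = 9; constraint 2: c - b = -3; constraint 5: b + a = 9, and the others follow.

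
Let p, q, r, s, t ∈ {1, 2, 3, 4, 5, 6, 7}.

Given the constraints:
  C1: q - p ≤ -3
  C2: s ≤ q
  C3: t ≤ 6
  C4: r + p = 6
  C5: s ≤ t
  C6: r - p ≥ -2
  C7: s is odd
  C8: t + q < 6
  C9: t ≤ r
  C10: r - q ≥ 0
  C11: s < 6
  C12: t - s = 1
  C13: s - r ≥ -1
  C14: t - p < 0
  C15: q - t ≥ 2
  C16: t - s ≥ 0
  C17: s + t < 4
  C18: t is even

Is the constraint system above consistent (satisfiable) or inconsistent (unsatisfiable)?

Constraints 1, 6, 13, 15, and 16 give q − t ≥ 2, t − s ≥ 0, s − r ≥ -1, r − p ≥ -2, p − q ≥ 3.
Adding all 5 inequalities: the left sides telescope to 0, and the right sides sum to 2 + 0 + (-1) + (-2) + 3 = 2. So 0 ≥ 2, which is false.

Unsatisfiable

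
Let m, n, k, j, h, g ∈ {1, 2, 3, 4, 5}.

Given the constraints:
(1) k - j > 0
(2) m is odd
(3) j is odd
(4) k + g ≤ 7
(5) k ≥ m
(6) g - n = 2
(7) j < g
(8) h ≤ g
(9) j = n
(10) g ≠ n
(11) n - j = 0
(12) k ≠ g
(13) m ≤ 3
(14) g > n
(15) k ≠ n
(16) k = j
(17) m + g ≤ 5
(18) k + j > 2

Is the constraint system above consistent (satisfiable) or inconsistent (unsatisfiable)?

Unsatisfiable

From constraints 9 and 16, k = j = n, so k = n. But constraint 15 says k ≠ n. Contradiction.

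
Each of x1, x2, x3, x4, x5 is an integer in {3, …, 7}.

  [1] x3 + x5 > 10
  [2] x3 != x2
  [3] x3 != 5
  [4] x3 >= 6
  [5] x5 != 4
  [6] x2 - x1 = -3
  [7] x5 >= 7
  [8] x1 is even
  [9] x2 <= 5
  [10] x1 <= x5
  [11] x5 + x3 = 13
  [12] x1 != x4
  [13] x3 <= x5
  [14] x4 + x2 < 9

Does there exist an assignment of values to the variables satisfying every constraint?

Satisfiable

One satisfying assignment is x1 = 6, x2 = 3, x3 = 6, x4 = 4, x5 = 7.
For the less obvious constraints — constraint 1: x3 + x5 = 13; constraint 6: x2 - x1 = -3; constraint 11: x5 + x3 = 13 — and the others hold by inspection.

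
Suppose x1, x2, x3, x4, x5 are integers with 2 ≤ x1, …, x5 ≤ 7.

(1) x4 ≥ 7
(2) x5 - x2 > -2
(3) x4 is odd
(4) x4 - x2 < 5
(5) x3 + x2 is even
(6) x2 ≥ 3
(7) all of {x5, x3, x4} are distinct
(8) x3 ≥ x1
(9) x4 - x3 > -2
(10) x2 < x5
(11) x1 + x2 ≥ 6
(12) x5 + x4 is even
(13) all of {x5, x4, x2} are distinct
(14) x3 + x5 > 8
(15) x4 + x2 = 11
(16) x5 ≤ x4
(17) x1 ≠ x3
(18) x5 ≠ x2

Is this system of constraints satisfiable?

Take x1 = 3, x2 = 4, x3 = 6, x4 = 7, x5 = 5. Then constraint 2: x5 - x2 = 1; constraint 4: x4 - x2 = 3, and every other listed constraint is also met.

Satisfiable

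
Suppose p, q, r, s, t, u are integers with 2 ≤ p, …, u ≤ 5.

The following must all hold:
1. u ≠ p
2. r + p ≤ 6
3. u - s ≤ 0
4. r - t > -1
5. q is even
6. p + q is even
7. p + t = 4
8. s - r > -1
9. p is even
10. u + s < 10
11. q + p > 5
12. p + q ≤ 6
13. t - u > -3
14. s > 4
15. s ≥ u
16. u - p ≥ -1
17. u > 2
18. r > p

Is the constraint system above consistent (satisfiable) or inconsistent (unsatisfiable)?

Satisfiable

Take p = 2, q = 4, r = 3, s = 5, t = 2, u = 3. Then constraint 2: r + p = 5; constraint 3: u - s = -2; constraint 4: r - t = 1, and every other listed constraint is also met.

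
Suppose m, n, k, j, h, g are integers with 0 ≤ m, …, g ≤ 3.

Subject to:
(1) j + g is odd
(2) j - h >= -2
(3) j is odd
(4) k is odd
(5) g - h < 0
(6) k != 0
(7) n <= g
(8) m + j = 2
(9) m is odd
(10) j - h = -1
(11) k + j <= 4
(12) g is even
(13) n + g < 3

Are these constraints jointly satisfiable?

Satisfiable

The assignment m = 1, n = 0, k = 3, j = 1, h = 2, g = 0 works:
  constraint 2 holds since j - h = -1.
  constraint 5 holds since g - h = -2.
  constraint 8 holds since m + j = 2.
The rest check out directly.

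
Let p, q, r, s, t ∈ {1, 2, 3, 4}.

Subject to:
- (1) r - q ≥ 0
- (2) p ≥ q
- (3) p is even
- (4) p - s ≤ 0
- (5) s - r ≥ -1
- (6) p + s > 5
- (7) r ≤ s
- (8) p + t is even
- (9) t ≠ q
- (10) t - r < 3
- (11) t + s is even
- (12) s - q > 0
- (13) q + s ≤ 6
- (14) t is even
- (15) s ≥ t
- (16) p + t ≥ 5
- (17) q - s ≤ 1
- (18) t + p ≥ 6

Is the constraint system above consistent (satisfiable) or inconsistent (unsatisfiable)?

Try p = 2, q = 2, r = 4, s = 4, t = 4.
Check constraint 1: r - q = 2; constraint 4: p - s = -2. The remaining constraints are straightforward to verify.

Satisfiable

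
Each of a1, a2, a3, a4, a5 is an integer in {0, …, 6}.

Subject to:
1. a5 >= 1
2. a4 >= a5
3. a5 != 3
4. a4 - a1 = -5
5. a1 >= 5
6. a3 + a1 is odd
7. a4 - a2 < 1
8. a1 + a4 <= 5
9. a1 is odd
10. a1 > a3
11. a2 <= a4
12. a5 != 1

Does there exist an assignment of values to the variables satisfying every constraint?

From constraint 5: a1 ≥ 5. From constraints 1 and 2: a4 ≥ a5 ≥ 1. Hence a1 + a4 ≥ 6. But constraint 8 requires a1 + a4 ≤ 5, and 5 < 6. Contradiction.

Unsatisfiable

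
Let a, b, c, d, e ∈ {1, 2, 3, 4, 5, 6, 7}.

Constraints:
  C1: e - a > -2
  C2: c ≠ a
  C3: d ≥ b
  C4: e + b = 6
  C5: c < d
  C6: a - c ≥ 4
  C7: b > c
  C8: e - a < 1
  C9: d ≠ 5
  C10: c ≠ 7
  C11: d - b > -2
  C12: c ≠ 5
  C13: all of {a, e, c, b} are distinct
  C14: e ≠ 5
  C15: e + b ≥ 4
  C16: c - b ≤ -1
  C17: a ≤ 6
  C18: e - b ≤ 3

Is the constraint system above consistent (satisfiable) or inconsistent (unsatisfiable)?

Take a = 5, b = 2, c = 1, d = 2, e = 4. Then constraint 1: e - a = -1; constraint 4: e + b = 6; constraint 6: a - c = 4, and every other listed constraint is also met.

Satisfiable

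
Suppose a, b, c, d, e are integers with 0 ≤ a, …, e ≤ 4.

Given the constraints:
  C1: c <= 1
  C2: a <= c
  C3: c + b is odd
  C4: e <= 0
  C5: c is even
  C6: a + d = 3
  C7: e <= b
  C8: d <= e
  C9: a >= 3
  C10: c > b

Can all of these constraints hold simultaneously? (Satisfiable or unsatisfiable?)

From constraints 1 and 2: a ≤ c ≤ 1. From constraints 4 and 8: d ≤ e ≤ 0. Hence a + d ≤ 1. But constraint 6 requires a + d = 3, and 3 > 1. Contradiction.

Unsatisfiable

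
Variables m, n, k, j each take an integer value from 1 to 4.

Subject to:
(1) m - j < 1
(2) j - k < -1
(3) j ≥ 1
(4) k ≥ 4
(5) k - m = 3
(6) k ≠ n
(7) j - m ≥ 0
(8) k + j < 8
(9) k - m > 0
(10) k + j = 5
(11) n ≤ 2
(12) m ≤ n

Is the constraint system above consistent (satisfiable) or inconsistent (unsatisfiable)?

Satisfiable

Take m = 1, n = 1, k = 4, j = 1. Then constraint 1: m - j = 0; constraint 2: j - k = -3; constraint 5: k - m = 3, and every other listed constraint is also met.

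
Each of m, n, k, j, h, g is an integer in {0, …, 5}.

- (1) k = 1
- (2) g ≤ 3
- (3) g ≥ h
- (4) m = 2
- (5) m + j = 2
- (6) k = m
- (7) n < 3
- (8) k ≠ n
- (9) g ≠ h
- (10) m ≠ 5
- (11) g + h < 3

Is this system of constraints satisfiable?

Constraint 1 fixes k = 1 and constraint 4 fixes m = 2, but constraint 6 requires k = m. Since 1 ≠ 2, contradiction.

Unsatisfiable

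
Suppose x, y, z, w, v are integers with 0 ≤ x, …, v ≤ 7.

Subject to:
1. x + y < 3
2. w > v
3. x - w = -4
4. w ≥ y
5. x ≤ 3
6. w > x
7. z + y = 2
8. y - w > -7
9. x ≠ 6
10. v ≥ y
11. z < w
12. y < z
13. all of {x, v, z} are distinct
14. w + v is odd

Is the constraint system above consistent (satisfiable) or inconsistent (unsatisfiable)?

Satisfiable

One satisfying assignment is x = 1, y = 0, z = 2, w = 5, v = 4.
For the less obvious constraints — constraint 1: x + y = 1; constraint 3: x - w = -4; constraint 7: z + y = 2 — and the others hold by inspection.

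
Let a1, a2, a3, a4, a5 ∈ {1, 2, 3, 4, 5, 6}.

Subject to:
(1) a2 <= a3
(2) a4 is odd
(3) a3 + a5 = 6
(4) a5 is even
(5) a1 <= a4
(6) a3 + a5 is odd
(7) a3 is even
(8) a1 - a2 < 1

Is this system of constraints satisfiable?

Unsatisfiable

Constraint 7 makes a3 even and constraint 4 makes a5 even, so a3 + a5 must be even. Constraint 6 says a3 + a5 is odd — contradiction.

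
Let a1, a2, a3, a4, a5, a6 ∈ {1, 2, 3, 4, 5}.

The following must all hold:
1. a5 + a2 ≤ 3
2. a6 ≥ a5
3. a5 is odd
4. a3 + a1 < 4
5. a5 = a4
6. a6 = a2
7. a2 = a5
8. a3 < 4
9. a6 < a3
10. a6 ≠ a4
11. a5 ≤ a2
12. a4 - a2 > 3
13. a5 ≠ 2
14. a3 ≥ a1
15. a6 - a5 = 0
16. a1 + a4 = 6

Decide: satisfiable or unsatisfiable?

Unsatisfiable

From constraints 5, 6, and 7, a6 = a2 = a5 = a4, so a6 = a4. But constraint 10 says a6 ≠ a4. Contradiction.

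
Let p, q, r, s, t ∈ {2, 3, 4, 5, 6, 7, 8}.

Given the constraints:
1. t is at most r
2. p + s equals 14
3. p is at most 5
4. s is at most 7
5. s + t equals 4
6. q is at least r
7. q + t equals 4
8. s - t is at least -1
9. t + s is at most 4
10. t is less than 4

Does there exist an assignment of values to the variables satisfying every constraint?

From constraint 3: p ≤ 5. From constraint 4: s ≤ 7. Hence p + s ≤ 12. But constraint 2 requires p + s = 14, and 14 > 12. Contradiction.

Unsatisfiable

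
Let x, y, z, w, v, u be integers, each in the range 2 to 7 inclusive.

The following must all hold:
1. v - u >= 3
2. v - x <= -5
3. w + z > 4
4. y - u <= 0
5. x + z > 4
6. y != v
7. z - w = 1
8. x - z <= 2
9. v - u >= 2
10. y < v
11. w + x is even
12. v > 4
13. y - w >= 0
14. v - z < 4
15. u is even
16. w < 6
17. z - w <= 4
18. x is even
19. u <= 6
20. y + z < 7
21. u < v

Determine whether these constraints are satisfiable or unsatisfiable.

Constraints 1, 2, 4, 8, 13, and 17 give v − u ≥ 3, u − y ≥ 0, y − w ≥ 0, w − z ≥ -4, z − x ≥ -2, x − v ≥ 5.
Adding all 6 inequalities: the left sides telescope to 0, and the right sides sum to 3 + 0 + 0 + (-4) + (-2) + 5 = 2. So 0 ≥ 2, which is false.

Unsatisfiable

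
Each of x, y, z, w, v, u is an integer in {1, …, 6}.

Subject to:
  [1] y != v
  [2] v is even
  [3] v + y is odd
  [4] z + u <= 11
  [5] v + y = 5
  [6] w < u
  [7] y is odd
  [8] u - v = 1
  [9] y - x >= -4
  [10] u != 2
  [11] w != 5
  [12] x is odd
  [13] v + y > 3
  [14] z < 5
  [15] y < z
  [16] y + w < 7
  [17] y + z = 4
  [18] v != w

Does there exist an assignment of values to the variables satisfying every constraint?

Satisfiable

The assignment x = 5, y = 1, z = 3, w = 3, v = 4, u = 5 works:
  constraint 4 holds since z + u = 8.
  constraint 5 holds since v + y = 5.
  constraint 8 holds since u - v = 1.
The rest check out directly.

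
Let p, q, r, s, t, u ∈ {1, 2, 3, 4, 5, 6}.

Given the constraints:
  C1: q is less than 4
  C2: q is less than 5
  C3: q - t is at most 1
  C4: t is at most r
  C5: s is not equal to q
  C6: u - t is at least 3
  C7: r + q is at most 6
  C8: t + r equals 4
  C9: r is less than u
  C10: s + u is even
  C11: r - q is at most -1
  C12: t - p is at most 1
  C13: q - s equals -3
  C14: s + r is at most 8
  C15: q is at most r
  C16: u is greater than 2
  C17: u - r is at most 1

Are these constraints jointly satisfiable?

Unsatisfiable

Constraints 3, 6, 11, and 17 give u − t ≥ 3, t − q ≥ -1, q − r ≥ 1, r − u ≥ -1.
Adding all 4 inequalities: the left sides telescope to 0, and the right sides sum to 3 + (-1) + 1 + (-1) = 2. So 0 ≥ 2, which is false.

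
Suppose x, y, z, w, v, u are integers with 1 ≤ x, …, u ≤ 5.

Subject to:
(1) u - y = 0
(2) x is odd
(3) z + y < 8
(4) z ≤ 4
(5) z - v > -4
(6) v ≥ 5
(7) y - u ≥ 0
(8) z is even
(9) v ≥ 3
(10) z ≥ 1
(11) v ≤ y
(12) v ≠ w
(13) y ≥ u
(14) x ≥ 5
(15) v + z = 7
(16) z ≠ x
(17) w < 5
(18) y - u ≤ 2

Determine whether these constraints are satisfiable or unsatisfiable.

Setting (x, y, z, w, v, u) = (5, 5, 2, 1, 5, 5) satisfies everything: constraint 1: u - y = 0; constraint 3: z + y = 7, and the others follow.

Satisfiable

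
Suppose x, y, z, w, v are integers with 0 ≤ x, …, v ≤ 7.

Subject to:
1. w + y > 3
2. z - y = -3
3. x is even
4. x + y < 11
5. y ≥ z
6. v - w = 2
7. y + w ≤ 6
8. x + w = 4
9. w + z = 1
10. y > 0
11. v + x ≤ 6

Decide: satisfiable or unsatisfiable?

Satisfiable

One satisfying assignment is x = 4, y = 4, z = 1, w = 0, v = 2.
For the less obvious constraints — constraint 1: w + y = 4; constraint 2: z - y = -3 — and the others hold by inspection.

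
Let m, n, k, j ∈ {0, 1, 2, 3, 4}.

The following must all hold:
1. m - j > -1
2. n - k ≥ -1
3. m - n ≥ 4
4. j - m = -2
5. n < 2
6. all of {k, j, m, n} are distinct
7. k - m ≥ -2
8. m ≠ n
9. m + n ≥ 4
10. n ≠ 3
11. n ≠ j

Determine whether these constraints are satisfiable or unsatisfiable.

Unsatisfiable

Constraints 2, 3, and 7 give n − k ≥ -1, k − m ≥ -2, m − n ≥ 4.
Adding all 3 inequalities: the left sides telescope to 0, and the right sides sum to (-1) + (-2) + 4 = 1. So 0 ≥ 1, which is false.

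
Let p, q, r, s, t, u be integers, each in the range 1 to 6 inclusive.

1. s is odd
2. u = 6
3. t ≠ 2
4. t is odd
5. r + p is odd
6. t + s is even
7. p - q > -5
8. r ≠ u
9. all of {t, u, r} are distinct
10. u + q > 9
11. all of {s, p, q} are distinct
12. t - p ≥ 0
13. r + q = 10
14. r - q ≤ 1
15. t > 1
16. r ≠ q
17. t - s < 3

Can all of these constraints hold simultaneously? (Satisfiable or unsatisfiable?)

Try p = 3, q = 6, r = 4, s = 5, t = 5, u = 6.
Check constraint 7: p - q = -3; constraint 10: u + q = 12; constraint 12: t - p = 2. The remaining constraints are straightforward to verify.

Satisfiable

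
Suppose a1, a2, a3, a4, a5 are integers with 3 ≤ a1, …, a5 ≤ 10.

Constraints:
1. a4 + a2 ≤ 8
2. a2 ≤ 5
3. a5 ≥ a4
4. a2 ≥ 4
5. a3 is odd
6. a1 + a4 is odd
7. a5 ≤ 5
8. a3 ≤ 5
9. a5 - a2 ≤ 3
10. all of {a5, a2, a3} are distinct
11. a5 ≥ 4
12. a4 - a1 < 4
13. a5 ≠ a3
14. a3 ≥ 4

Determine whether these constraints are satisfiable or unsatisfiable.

Unsatisfiable

Constraints 2, 4, 7, 8, 11, and 14 confine each of a5, a2, a3 to the 2 values {4, 5}.
Constraint 10 requires all 3 of them to be distinct, but only 2 values are available — impossible by the pigeonhole principle.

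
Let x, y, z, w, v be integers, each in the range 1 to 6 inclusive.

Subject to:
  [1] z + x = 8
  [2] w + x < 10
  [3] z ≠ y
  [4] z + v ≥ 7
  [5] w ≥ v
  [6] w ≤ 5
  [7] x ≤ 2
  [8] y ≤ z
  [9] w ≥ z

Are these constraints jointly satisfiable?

Unsatisfiable

From constraints 6 and 9: z ≤ w ≤ 5. From constraint 7: x ≤ 2. Hence z + x ≤ 7. But constraint 1 requires z + x = 8, and 8 > 7. Contradiction.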